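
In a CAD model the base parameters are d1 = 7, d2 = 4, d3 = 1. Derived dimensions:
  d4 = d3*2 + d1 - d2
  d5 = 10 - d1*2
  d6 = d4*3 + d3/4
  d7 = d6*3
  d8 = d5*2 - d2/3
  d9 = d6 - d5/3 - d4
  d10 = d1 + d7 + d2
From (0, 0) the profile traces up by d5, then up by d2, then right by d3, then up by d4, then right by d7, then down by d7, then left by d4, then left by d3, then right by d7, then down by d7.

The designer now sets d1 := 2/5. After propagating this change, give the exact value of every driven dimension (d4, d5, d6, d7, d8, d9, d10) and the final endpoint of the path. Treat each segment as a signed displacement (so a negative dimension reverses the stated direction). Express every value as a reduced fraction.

d4 = -8/5
d5 = 46/5
d6 = -91/20
d7 = -273/20
d8 = 256/15
d9 = -361/60
d10 = -37/4
endpoint = (-257/10, 389/10)

Apply edit: d1 := 2/5
  d4 = d3*2 + d1 - d2 = -8/5
  d5 = 10 - d1*2 = 46/5
  d6 = d4*3 + d3/4 = -91/20
  d7 = d6*3 = -273/20
  d8 = d5*2 - d2/3 = 256/15
  d9 = d6 - d5/3 - d4 = -361/60
  d10 = d1 + d7 + d2 = -37/4
Walk from origin (0, 0):
  seg 1: up by d5 = 46/5 → (0, 46/5)
  seg 2: up by d2 = 4 → (0, 66/5)
  seg 3: right by d3 = 1 → (1, 66/5)
  seg 4: up by d4 = -8/5 → (1, 58/5)
  seg 5: right by d7 = -273/20 → (-253/20, 58/5)
  seg 6: down by d7 = -273/20 → (-253/20, 101/4)
  seg 7: left by d4 = -8/5 → (-221/20, 101/4)
  seg 8: left by d3 = 1 → (-241/20, 101/4)
  seg 9: right by d7 = -273/20 → (-257/10, 101/4)
  seg 10: down by d7 = -273/20 → (-257/10, 389/10)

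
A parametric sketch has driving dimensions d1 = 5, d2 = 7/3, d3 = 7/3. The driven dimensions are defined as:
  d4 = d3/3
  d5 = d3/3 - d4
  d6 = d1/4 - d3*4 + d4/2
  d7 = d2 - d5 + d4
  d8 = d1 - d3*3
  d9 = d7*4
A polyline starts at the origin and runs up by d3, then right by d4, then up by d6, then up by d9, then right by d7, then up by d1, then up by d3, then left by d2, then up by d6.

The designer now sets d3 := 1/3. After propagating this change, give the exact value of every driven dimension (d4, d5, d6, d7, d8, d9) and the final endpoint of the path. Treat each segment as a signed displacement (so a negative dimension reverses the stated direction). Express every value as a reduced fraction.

d4 = 1/9
d5 = 0
d6 = -1/36
d7 = 22/9
d8 = 4
d9 = 88/9
endpoint = (2/9, 277/18)

Apply edit: d3 := 1/3
  d4 = d3/3 = 1/9
  d5 = d3/3 - d4 = 0
  d6 = d1/4 - d3*4 + d4/2 = -1/36
  d7 = d2 - d5 + d4 = 22/9
  d8 = d1 - d3*3 = 4
  d9 = d7*4 = 88/9
Walk from origin (0, 0):
  seg 1: up by d3 = 1/3 → (0, 1/3)
  seg 2: right by d4 = 1/9 → (1/9, 1/3)
  seg 3: up by d6 = -1/36 → (1/9, 11/36)
  seg 4: up by d9 = 88/9 → (1/9, 121/12)
  seg 5: right by d7 = 22/9 → (23/9, 121/12)
  seg 6: up by d1 = 5 → (23/9, 181/12)
  seg 7: up by d3 = 1/3 → (23/9, 185/12)
  seg 8: left by d2 = 7/3 → (2/9, 185/12)
  seg 9: up by d6 = -1/36 → (2/9, 277/18)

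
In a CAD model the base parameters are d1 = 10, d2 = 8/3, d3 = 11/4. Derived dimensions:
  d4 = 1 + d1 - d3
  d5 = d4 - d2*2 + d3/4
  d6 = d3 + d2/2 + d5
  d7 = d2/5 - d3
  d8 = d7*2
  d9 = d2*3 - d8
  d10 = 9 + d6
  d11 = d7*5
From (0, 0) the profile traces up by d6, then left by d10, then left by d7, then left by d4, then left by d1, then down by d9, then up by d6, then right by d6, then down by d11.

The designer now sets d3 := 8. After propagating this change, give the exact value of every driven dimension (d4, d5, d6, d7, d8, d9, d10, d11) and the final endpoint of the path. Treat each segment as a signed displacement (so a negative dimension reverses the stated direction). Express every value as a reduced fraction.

Apply edit: d3 := 8
  d4 = 1 + d1 - d3 = 3
  d5 = d4 - d2*2 + d3/4 = -1/3
  d6 = d3 + d2/2 + d5 = 9
  d7 = d2/5 - d3 = -112/15
  d8 = d7*2 = -224/15
  d9 = d2*3 - d8 = 344/15
  d10 = 9 + d6 = 18
  d11 = d7*5 = -112/3
Walk from origin (0, 0):
  seg 1: up by d6 = 9 → (0, 9)
  seg 2: left by d10 = 18 → (-18, 9)
  seg 3: left by d7 = -112/15 → (-158/15, 9)
  seg 4: left by d4 = 3 → (-203/15, 9)
  seg 5: left by d1 = 10 → (-353/15, 9)
  seg 6: down by d9 = 344/15 → (-353/15, -209/15)
  seg 7: up by d6 = 9 → (-353/15, -74/15)
  seg 8: right by d6 = 9 → (-218/15, -74/15)
  seg 9: down by d11 = -112/3 → (-218/15, 162/5)

d4 = 3
d5 = -1/3
d6 = 9
d7 = -112/15
d8 = -224/15
d9 = 344/15
d10 = 18
d11 = -112/3
endpoint = (-218/15, 162/5)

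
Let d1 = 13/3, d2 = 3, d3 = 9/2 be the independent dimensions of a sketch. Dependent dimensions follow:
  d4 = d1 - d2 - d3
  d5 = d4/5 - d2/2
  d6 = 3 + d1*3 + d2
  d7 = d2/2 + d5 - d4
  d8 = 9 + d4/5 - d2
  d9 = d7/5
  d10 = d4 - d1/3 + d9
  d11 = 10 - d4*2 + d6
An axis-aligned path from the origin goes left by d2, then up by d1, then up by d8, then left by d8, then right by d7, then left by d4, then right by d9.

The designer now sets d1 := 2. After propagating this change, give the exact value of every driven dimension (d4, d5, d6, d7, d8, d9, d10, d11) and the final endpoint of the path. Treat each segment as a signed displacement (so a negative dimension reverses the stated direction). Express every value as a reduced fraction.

d4 = -11/2
d5 = -13/5
d6 = 12
d7 = 22/5
d8 = 49/10
d9 = 22/25
d10 = -793/150
d11 = 33
endpoint = (72/25, 69/10)

Apply edit: d1 := 2
  d4 = d1 - d2 - d3 = -11/2
  d5 = d4/5 - d2/2 = -13/5
  d6 = 3 + d1*3 + d2 = 12
  d7 = d2/2 + d5 - d4 = 22/5
  d8 = 9 + d4/5 - d2 = 49/10
  d9 = d7/5 = 22/25
  d10 = d4 - d1/3 + d9 = -793/150
  d11 = 10 - d4*2 + d6 = 33
Walk from origin (0, 0):
  seg 1: left by d2 = 3 → (-3, 0)
  seg 2: up by d1 = 2 → (-3, 2)
  seg 3: up by d8 = 49/10 → (-3, 69/10)
  seg 4: left by d8 = 49/10 → (-79/10, 69/10)
  seg 5: right by d7 = 22/5 → (-7/2, 69/10)
  seg 6: left by d4 = -11/2 → (2, 69/10)
  seg 7: right by d9 = 22/25 → (72/25, 69/10)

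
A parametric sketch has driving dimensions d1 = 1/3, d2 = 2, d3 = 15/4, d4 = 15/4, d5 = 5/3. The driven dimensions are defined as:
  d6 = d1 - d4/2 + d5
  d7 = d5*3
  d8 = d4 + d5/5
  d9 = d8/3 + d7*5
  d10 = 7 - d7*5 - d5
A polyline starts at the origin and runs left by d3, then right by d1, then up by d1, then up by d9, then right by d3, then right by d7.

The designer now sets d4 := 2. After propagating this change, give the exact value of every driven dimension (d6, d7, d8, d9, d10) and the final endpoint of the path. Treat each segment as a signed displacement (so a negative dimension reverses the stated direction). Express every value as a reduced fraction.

d6 = 1
d7 = 5
d8 = 7/3
d9 = 232/9
d10 = -59/3
endpoint = (16/3, 235/9)

Apply edit: d4 := 2
  d6 = d1 - d4/2 + d5 = 1
  d7 = d5*3 = 5
  d8 = d4 + d5/5 = 7/3
  d9 = d8/3 + d7*5 = 232/9
  d10 = 7 - d7*5 - d5 = -59/3
Walk from origin (0, 0):
  seg 1: left by d3 = 15/4 → (-15/4, 0)
  seg 2: right by d1 = 1/3 → (-41/12, 0)
  seg 3: up by d1 = 1/3 → (-41/12, 1/3)
  seg 4: up by d9 = 232/9 → (-41/12, 235/9)
  seg 5: right by d3 = 15/4 → (1/3, 235/9)
  seg 6: right by d7 = 5 → (16/3, 235/9)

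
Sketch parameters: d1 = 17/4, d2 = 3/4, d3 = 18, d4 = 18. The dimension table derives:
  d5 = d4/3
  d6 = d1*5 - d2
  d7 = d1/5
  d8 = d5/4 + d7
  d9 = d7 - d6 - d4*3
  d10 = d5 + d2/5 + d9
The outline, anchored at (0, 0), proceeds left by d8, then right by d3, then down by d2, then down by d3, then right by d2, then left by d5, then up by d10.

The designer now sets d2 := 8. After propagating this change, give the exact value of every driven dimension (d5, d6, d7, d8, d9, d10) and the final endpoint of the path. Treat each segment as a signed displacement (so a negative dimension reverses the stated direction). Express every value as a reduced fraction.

d5 = 6
d6 = 53/4
d7 = 17/20
d8 = 47/20
d9 = -332/5
d10 = -294/5
endpoint = (353/20, -424/5)

Apply edit: d2 := 8
  d5 = d4/3 = 6
  d6 = d1*5 - d2 = 53/4
  d7 = d1/5 = 17/20
  d8 = d5/4 + d7 = 47/20
  d9 = d7 - d6 - d4*3 = -332/5
  d10 = d5 + d2/5 + d9 = -294/5
Walk from origin (0, 0):
  seg 1: left by d8 = 47/20 → (-47/20, 0)
  seg 2: right by d3 = 18 → (313/20, 0)
  seg 3: down by d2 = 8 → (313/20, -8)
  seg 4: down by d3 = 18 → (313/20, -26)
  seg 5: right by d2 = 8 → (473/20, -26)
  seg 6: left by d5 = 6 → (353/20, -26)
  seg 7: up by d10 = -294/5 → (353/20, -424/5)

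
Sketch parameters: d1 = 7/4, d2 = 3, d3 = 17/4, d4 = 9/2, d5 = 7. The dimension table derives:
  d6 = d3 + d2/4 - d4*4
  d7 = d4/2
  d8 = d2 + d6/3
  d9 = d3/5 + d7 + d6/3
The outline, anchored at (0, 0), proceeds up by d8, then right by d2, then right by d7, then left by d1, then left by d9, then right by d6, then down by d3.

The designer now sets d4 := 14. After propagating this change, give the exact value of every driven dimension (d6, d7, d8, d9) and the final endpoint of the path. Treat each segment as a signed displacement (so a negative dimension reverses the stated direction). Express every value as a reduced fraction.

d6 = -51
d7 = 7
d8 = -14
d9 = -183/20
endpoint = (-168/5, -73/4)

Apply edit: d4 := 14
  d6 = d3 + d2/4 - d4*4 = -51
  d7 = d4/2 = 7
  d8 = d2 + d6/3 = -14
  d9 = d3/5 + d7 + d6/3 = -183/20
Walk from origin (0, 0):
  seg 1: up by d8 = -14 → (0, -14)
  seg 2: right by d2 = 3 → (3, -14)
  seg 3: right by d7 = 7 → (10, -14)
  seg 4: left by d1 = 7/4 → (33/4, -14)
  seg 5: left by d9 = -183/20 → (87/5, -14)
  seg 6: right by d6 = -51 → (-168/5, -14)
  seg 7: down by d3 = 17/4 → (-168/5, -73/4)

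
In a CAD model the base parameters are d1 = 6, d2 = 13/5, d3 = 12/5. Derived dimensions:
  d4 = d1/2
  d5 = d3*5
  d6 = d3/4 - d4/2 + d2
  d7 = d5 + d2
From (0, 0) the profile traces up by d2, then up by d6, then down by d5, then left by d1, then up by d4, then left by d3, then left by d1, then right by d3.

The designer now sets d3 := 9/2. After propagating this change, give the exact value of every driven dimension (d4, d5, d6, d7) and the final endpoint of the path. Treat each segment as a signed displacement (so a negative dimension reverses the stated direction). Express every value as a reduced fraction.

Apply edit: d3 := 9/2
  d4 = d1/2 = 3
  d5 = d3*5 = 45/2
  d6 = d3/4 - d4/2 + d2 = 89/40
  d7 = d5 + d2 = 251/10
Walk from origin (0, 0):
  seg 1: up by d2 = 13/5 → (0, 13/5)
  seg 2: up by d6 = 89/40 → (0, 193/40)
  seg 3: down by d5 = 45/2 → (0, -707/40)
  seg 4: left by d1 = 6 → (-6, -707/40)
  seg 5: up by d4 = 3 → (-6, -587/40)
  seg 6: left by d3 = 9/2 → (-21/2, -587/40)
  seg 7: left by d1 = 6 → (-33/2, -587/40)
  seg 8: right by d3 = 9/2 → (-12, -587/40)

d4 = 3
d5 = 45/2
d6 = 89/40
d7 = 251/10
endpoint = (-12, -587/40)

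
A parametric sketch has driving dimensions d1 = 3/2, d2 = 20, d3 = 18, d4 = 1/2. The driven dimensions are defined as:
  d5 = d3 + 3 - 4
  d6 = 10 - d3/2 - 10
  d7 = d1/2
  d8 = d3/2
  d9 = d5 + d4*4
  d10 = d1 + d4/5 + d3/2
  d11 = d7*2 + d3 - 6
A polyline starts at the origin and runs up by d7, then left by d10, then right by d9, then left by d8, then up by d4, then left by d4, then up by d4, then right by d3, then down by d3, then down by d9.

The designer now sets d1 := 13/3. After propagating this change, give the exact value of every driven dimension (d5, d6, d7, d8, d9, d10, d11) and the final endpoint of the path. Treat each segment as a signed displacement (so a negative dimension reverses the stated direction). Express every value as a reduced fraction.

d5 = 17
d6 = -9
d7 = 13/6
d8 = 9
d9 = 19
d10 = 403/30
d11 = 49/3
endpoint = (211/15, -203/6)

Apply edit: d1 := 13/3
  d5 = d3 + 3 - 4 = 17
  d6 = 10 - d3/2 - 10 = -9
  d7 = d1/2 = 13/6
  d8 = d3/2 = 9
  d9 = d5 + d4*4 = 19
  d10 = d1 + d4/5 + d3/2 = 403/30
  d11 = d7*2 + d3 - 6 = 49/3
Walk from origin (0, 0):
  seg 1: up by d7 = 13/6 → (0, 13/6)
  seg 2: left by d10 = 403/30 → (-403/30, 13/6)
  seg 3: right by d9 = 19 → (167/30, 13/6)
  seg 4: left by d8 = 9 → (-103/30, 13/6)
  seg 5: up by d4 = 1/2 → (-103/30, 8/3)
  seg 6: left by d4 = 1/2 → (-59/15, 8/3)
  seg 7: up by d4 = 1/2 → (-59/15, 19/6)
  seg 8: right by d3 = 18 → (211/15, 19/6)
  seg 9: down by d3 = 18 → (211/15, -89/6)
  seg 10: down by d9 = 19 → (211/15, -203/6)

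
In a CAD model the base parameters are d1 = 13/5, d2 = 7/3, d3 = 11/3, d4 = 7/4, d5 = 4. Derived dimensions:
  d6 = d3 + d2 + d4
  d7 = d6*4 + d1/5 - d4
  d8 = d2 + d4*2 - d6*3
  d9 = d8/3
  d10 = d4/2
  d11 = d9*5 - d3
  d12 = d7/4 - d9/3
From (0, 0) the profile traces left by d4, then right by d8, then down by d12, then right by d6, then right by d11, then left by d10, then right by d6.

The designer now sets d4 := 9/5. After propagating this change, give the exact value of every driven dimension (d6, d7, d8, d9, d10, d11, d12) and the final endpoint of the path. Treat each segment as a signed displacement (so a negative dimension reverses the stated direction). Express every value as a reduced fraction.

Apply edit: d4 := 9/5
  d6 = d3 + d2 + d4 = 39/5
  d7 = d6*4 + d1/5 - d4 = 748/25
  d8 = d2 + d4*2 - d6*3 = -262/15
  d9 = d8/3 = -262/45
  d10 = d4/2 = 9/10
  d11 = d9*5 - d3 = -295/9
  d12 = d7/4 - d9/3 = 6359/675
Walk from origin (0, 0):
  seg 1: left by d4 = 9/5 → (-9/5, 0)
  seg 2: right by d8 = -262/15 → (-289/15, 0)
  seg 3: down by d12 = 6359/675 → (-289/15, -6359/675)
  seg 4: right by d6 = 39/5 → (-172/15, -6359/675)
  seg 5: right by d11 = -295/9 → (-1991/45, -6359/675)
  seg 6: left by d10 = 9/10 → (-4063/90, -6359/675)
  seg 7: right by d6 = 39/5 → (-3361/90, -6359/675)

d6 = 39/5
d7 = 748/25
d8 = -262/15
d9 = -262/45
d10 = 9/10
d11 = -295/9
d12 = 6359/675
endpoint = (-3361/90, -6359/675)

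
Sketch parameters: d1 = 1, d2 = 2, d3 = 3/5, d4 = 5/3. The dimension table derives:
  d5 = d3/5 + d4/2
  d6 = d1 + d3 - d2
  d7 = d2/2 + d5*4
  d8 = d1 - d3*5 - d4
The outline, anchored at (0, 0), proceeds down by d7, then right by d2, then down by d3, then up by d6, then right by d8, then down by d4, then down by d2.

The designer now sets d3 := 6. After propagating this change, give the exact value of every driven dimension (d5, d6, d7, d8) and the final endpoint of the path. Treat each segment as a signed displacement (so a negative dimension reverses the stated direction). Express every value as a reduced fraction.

d5 = 61/30
d6 = 5
d7 = 137/15
d8 = -92/3
endpoint = (-86/3, -69/5)

Apply edit: d3 := 6
  d5 = d3/5 + d4/2 = 61/30
  d6 = d1 + d3 - d2 = 5
  d7 = d2/2 + d5*4 = 137/15
  d8 = d1 - d3*5 - d4 = -92/3
Walk from origin (0, 0):
  seg 1: down by d7 = 137/15 → (0, -137/15)
  seg 2: right by d2 = 2 → (2, -137/15)
  seg 3: down by d3 = 6 → (2, -227/15)
  seg 4: up by d6 = 5 → (2, -152/15)
  seg 5: right by d8 = -92/3 → (-86/3, -152/15)
  seg 6: down by d4 = 5/3 → (-86/3, -59/5)
  seg 7: down by d2 = 2 → (-86/3, -69/5)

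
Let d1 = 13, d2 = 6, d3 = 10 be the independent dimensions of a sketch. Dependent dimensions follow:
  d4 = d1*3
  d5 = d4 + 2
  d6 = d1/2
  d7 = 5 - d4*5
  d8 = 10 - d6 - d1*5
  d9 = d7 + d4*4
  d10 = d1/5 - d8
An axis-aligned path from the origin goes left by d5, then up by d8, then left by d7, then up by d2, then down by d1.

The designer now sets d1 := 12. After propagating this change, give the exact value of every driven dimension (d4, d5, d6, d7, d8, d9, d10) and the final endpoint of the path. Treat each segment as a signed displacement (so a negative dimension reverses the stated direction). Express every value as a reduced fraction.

d4 = 36
d5 = 38
d6 = 6
d7 = -175
d8 = -56
d9 = -31
d10 = 292/5
endpoint = (137, -62)

Apply edit: d1 := 12
  d4 = d1*3 = 36
  d5 = d4 + 2 = 38
  d6 = d1/2 = 6
  d7 = 5 - d4*5 = -175
  d8 = 10 - d6 - d1*5 = -56
  d9 = d7 + d4*4 = -31
  d10 = d1/5 - d8 = 292/5
Walk from origin (0, 0):
  seg 1: left by d5 = 38 → (-38, 0)
  seg 2: up by d8 = -56 → (-38, -56)
  seg 3: left by d7 = -175 → (137, -56)
  seg 4: up by d2 = 6 → (137, -50)
  seg 5: down by d1 = 12 → (137, -62)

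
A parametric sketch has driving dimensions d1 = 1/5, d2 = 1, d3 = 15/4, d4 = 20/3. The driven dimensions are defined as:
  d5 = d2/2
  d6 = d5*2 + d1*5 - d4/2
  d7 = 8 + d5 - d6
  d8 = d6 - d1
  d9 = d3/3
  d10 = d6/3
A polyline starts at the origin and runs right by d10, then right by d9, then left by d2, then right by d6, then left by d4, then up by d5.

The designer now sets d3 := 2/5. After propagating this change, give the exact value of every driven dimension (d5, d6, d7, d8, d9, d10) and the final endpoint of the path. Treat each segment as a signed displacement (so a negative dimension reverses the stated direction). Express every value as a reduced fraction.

Apply edit: d3 := 2/5
  d5 = d2/2 = 1/2
  d6 = d5*2 + d1*5 - d4/2 = -4/3
  d7 = 8 + d5 - d6 = 59/6
  d8 = d6 - d1 = -23/15
  d9 = d3/3 = 2/15
  d10 = d6/3 = -4/9
Walk from origin (0, 0):
  seg 1: right by d10 = -4/9 → (-4/9, 0)
  seg 2: right by d9 = 2/15 → (-14/45, 0)
  seg 3: left by d2 = 1 → (-59/45, 0)
  seg 4: right by d6 = -4/3 → (-119/45, 0)
  seg 5: left by d4 = 20/3 → (-419/45, 0)
  seg 6: up by d5 = 1/2 → (-419/45, 1/2)

d5 = 1/2
d6 = -4/3
d7 = 59/6
d8 = -23/15
d9 = 2/15
d10 = -4/9
endpoint = (-419/45, 1/2)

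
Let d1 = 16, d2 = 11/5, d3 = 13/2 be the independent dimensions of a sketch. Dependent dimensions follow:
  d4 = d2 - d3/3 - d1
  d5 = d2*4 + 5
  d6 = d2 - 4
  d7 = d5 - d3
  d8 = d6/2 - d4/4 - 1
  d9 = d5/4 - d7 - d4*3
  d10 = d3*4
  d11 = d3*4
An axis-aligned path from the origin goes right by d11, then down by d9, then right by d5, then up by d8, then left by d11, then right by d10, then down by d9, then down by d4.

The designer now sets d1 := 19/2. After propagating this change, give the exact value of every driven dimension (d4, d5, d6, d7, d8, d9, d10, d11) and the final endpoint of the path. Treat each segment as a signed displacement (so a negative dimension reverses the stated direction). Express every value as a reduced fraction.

Apply edit: d1 := 19/2
  d4 = d2 - d3/3 - d1 = -142/15
  d5 = d2*4 + 5 = 69/5
  d6 = d2 - 4 = -9/5
  d7 = d5 - d3 = 73/10
  d8 = d6/2 - d4/4 - 1 = 7/15
  d9 = d5/4 - d7 - d4*3 = 491/20
  d10 = d3*4 = 26
  d11 = d3*4 = 26
Walk from origin (0, 0):
  seg 1: right by d11 = 26 → (26, 0)
  seg 2: down by d9 = 491/20 → (26, -491/20)
  seg 3: right by d5 = 69/5 → (199/5, -491/20)
  seg 4: up by d8 = 7/15 → (199/5, -289/12)
  seg 5: left by d11 = 26 → (69/5, -289/12)
  seg 6: right by d10 = 26 → (199/5, -289/12)
  seg 7: down by d9 = 491/20 → (199/5, -1459/30)
  seg 8: down by d4 = -142/15 → (199/5, -235/6)

d4 = -142/15
d5 = 69/5
d6 = -9/5
d7 = 73/10
d8 = 7/15
d9 = 491/20
d10 = 26
d11 = 26
endpoint = (199/5, -235/6)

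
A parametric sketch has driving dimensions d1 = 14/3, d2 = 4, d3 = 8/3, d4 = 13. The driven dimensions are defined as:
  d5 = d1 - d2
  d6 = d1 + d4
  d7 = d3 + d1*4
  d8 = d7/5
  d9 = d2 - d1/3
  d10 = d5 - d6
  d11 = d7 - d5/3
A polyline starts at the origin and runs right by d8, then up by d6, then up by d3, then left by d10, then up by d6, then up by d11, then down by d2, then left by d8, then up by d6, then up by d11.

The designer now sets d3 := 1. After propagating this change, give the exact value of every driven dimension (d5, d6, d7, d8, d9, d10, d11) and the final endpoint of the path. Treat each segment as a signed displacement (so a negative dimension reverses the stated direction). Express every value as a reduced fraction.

Apply edit: d3 := 1
  d5 = d1 - d2 = 2/3
  d6 = d1 + d4 = 53/3
  d7 = d3 + d1*4 = 59/3
  d8 = d7/5 = 59/15
  d9 = d2 - d1/3 = 22/9
  d10 = d5 - d6 = -17
  d11 = d7 - d5/3 = 175/9
Walk from origin (0, 0):
  seg 1: right by d8 = 59/15 → (59/15, 0)
  seg 2: up by d6 = 53/3 → (59/15, 53/3)
  seg 3: up by d3 = 1 → (59/15, 56/3)
  seg 4: left by d10 = -17 → (314/15, 56/3)
  seg 5: up by d6 = 53/3 → (314/15, 109/3)
  seg 6: up by d11 = 175/9 → (314/15, 502/9)
  seg 7: down by d2 = 4 → (314/15, 466/9)
  seg 8: left by d8 = 59/15 → (17, 466/9)
  seg 9: up by d6 = 53/3 → (17, 625/9)
  seg 10: up by d11 = 175/9 → (17, 800/9)

d5 = 2/3
d6 = 53/3
d7 = 59/3
d8 = 59/15
d9 = 22/9
d10 = -17
d11 = 175/9
endpoint = (17, 800/9)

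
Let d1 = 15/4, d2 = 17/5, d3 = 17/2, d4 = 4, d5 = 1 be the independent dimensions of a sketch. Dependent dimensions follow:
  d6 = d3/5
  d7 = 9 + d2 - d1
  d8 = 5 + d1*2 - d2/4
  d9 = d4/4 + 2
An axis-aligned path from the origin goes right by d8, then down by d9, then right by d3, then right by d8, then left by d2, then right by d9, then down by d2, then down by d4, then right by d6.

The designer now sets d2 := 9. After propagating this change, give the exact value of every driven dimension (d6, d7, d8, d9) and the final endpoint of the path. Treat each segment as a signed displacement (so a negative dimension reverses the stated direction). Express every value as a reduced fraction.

Apply edit: d2 := 9
  d6 = d3/5 = 17/10
  d7 = 9 + d2 - d1 = 57/4
  d8 = 5 + d1*2 - d2/4 = 41/4
  d9 = d4/4 + 2 = 3
Walk from origin (0, 0):
  seg 1: right by d8 = 41/4 → (41/4, 0)
  seg 2: down by d9 = 3 → (41/4, -3)
  seg 3: right by d3 = 17/2 → (75/4, -3)
  seg 4: right by d8 = 41/4 → (29, -3)
  seg 5: left by d2 = 9 → (20, -3)
  seg 6: right by d9 = 3 → (23, -3)
  seg 7: down by d2 = 9 → (23, -12)
  seg 8: down by d4 = 4 → (23, -16)
  seg 9: right by d6 = 17/10 → (247/10, -16)

d6 = 17/10
d7 = 57/4
d8 = 41/4
d9 = 3
endpoint = (247/10, -16)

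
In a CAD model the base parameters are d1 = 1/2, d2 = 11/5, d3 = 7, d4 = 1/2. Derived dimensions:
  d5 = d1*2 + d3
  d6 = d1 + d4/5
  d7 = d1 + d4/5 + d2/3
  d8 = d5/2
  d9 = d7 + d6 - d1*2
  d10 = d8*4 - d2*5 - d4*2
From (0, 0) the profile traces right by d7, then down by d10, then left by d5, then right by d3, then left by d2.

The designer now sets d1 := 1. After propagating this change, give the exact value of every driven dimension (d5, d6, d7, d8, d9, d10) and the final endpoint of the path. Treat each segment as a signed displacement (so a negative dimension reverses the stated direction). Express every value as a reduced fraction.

Apply edit: d1 := 1
  d5 = d1*2 + d3 = 9
  d6 = d1 + d4/5 = 11/10
  d7 = d1 + d4/5 + d2/3 = 11/6
  d8 = d5/2 = 9/2
  d9 = d7 + d6 - d1*2 = 14/15
  d10 = d8*4 - d2*5 - d4*2 = 6
Walk from origin (0, 0):
  seg 1: right by d7 = 11/6 → (11/6, 0)
  seg 2: down by d10 = 6 → (11/6, -6)
  seg 3: left by d5 = 9 → (-43/6, -6)
  seg 4: right by d3 = 7 → (-1/6, -6)
  seg 5: left by d2 = 11/5 → (-71/30, -6)

d5 = 9
d6 = 11/10
d7 = 11/6
d8 = 9/2
d9 = 14/15
d10 = 6
endpoint = (-71/30, -6)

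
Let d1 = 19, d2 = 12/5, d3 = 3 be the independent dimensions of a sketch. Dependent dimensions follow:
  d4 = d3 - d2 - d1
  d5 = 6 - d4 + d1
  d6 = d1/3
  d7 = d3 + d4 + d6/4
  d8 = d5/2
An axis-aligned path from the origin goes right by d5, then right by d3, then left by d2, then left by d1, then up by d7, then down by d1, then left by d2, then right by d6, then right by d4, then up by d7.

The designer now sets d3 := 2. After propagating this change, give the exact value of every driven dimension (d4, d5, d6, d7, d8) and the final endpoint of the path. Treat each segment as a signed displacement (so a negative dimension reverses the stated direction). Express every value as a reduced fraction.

Apply edit: d3 := 2
  d4 = d3 - d2 - d1 = -97/5
  d5 = 6 - d4 + d1 = 222/5
  d6 = d1/3 = 19/3
  d7 = d3 + d4 + d6/4 = -949/60
  d8 = d5/2 = 111/5
Walk from origin (0, 0):
  seg 1: right by d5 = 222/5 → (222/5, 0)
  seg 2: right by d3 = 2 → (232/5, 0)
  seg 3: left by d2 = 12/5 → (44, 0)
  seg 4: left by d1 = 19 → (25, 0)
  seg 5: up by d7 = -949/60 → (25, -949/60)
  seg 6: down by d1 = 19 → (25, -2089/60)
  seg 7: left by d2 = 12/5 → (113/5, -2089/60)
  seg 8: right by d6 = 19/3 → (434/15, -2089/60)
  seg 9: right by d4 = -97/5 → (143/15, -2089/60)
  seg 10: up by d7 = -949/60 → (143/15, -1519/30)

d4 = -97/5
d5 = 222/5
d6 = 19/3
d7 = -949/60
d8 = 111/5
endpoint = (143/15, -1519/30)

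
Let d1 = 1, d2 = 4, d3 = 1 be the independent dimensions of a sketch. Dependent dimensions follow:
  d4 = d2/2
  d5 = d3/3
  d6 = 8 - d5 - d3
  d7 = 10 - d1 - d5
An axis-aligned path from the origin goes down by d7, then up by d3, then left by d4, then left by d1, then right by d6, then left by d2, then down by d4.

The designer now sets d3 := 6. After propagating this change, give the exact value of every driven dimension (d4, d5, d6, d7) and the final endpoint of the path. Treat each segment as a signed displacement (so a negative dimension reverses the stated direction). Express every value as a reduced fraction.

d4 = 2
d5 = 2
d6 = 0
d7 = 7
endpoint = (-7, -3)

Apply edit: d3 := 6
  d4 = d2/2 = 2
  d5 = d3/3 = 2
  d6 = 8 - d5 - d3 = 0
  d7 = 10 - d1 - d5 = 7
Walk from origin (0, 0):
  seg 1: down by d7 = 7 → (0, -7)
  seg 2: up by d3 = 6 → (0, -1)
  seg 3: left by d4 = 2 → (-2, -1)
  seg 4: left by d1 = 1 → (-3, -1)
  seg 5: right by d6 = 0 → (-3, -1)
  seg 6: left by d2 = 4 → (-7, -1)
  seg 7: down by d4 = 2 → (-7, -3)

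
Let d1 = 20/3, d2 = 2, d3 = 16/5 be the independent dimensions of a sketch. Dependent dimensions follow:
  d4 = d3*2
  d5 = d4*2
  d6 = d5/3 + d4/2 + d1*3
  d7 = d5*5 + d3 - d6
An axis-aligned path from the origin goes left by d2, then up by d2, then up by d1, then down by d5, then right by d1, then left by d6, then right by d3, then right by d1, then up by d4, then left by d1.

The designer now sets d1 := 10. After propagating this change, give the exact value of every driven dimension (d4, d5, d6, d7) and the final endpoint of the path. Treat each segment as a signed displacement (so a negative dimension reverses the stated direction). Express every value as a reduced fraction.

Apply edit: d1 := 10
  d4 = d3*2 = 32/5
  d5 = d4*2 = 64/5
  d6 = d5/3 + d4/2 + d1*3 = 562/15
  d7 = d5*5 + d3 - d6 = 446/15
Walk from origin (0, 0):
  seg 1: left by d2 = 2 → (-2, 0)
  seg 2: up by d2 = 2 → (-2, 2)
  seg 3: up by d1 = 10 → (-2, 12)
  seg 4: down by d5 = 64/5 → (-2, -4/5)
  seg 5: right by d1 = 10 → (8, -4/5)
  seg 6: left by d6 = 562/15 → (-442/15, -4/5)
  seg 7: right by d3 = 16/5 → (-394/15, -4/5)
  seg 8: right by d1 = 10 → (-244/15, -4/5)
  seg 9: up by d4 = 32/5 → (-244/15, 28/5)
  seg 10: left by d1 = 10 → (-394/15, 28/5)

d4 = 32/5
d5 = 64/5
d6 = 562/15
d7 = 446/15
endpoint = (-394/15, 28/5)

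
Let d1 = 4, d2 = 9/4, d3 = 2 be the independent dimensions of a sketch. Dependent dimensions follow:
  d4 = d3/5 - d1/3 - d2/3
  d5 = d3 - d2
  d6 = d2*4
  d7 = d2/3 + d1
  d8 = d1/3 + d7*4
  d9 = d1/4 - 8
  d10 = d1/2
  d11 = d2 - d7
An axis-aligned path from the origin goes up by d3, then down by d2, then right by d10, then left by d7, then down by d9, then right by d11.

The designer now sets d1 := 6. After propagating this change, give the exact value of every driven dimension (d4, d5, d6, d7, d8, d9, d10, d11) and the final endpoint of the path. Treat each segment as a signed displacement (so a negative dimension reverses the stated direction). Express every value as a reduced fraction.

Apply edit: d1 := 6
  d4 = d3/5 - d1/3 - d2/3 = -47/20
  d5 = d3 - d2 = -1/4
  d6 = d2*4 = 9
  d7 = d2/3 + d1 = 27/4
  d8 = d1/3 + d7*4 = 29
  d9 = d1/4 - 8 = -13/2
  d10 = d1/2 = 3
  d11 = d2 - d7 = -9/2
Walk from origin (0, 0):
  seg 1: up by d3 = 2 → (0, 2)
  seg 2: down by d2 = 9/4 → (0, -1/4)
  seg 3: right by d10 = 3 → (3, -1/4)
  seg 4: left by d7 = 27/4 → (-15/4, -1/4)
  seg 5: down by d9 = -13/2 → (-15/4, 25/4)
  seg 6: right by d11 = -9/2 → (-33/4, 25/4)

d4 = -47/20
d5 = -1/4
d6 = 9
d7 = 27/4
d8 = 29
d9 = -13/2
d10 = 3
d11 = -9/2
endpoint = (-33/4, 25/4)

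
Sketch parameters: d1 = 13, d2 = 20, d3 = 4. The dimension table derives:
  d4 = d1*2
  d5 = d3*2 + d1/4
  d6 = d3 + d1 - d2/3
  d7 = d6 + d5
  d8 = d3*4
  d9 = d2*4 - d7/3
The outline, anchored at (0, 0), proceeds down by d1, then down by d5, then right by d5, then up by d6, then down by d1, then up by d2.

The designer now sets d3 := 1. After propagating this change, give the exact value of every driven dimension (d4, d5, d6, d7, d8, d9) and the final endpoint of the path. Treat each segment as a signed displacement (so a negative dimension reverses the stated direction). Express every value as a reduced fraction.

Apply edit: d3 := 1
  d4 = d1*2 = 26
  d5 = d3*2 + d1/4 = 21/4
  d6 = d3 + d1 - d2/3 = 22/3
  d7 = d6 + d5 = 151/12
  d8 = d3*4 = 4
  d9 = d2*4 - d7/3 = 2729/36
Walk from origin (0, 0):
  seg 1: down by d1 = 13 → (0, -13)
  seg 2: down by d5 = 21/4 → (0, -73/4)
  seg 3: right by d5 = 21/4 → (21/4, -73/4)
  seg 4: up by d6 = 22/3 → (21/4, -131/12)
  seg 5: down by d1 = 13 → (21/4, -287/12)
  seg 6: up by d2 = 20 → (21/4, -47/12)

d4 = 26
d5 = 21/4
d6 = 22/3
d7 = 151/12
d8 = 4
d9 = 2729/36
endpoint = (21/4, -47/12)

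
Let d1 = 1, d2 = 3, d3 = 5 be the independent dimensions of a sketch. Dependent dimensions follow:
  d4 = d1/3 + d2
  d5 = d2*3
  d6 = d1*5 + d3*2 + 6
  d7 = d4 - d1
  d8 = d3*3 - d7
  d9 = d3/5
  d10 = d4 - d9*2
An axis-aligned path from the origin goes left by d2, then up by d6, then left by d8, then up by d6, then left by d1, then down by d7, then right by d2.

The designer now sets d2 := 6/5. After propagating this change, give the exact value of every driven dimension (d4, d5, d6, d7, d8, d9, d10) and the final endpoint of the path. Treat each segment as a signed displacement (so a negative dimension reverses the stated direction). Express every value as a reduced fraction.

d4 = 23/15
d5 = 18/5
d6 = 21
d7 = 8/15
d8 = 217/15
d9 = 1
d10 = -7/15
endpoint = (-232/15, 622/15)

Apply edit: d2 := 6/5
  d4 = d1/3 + d2 = 23/15
  d5 = d2*3 = 18/5
  d6 = d1*5 + d3*2 + 6 = 21
  d7 = d4 - d1 = 8/15
  d8 = d3*3 - d7 = 217/15
  d9 = d3/5 = 1
  d10 = d4 - d9*2 = -7/15
Walk from origin (0, 0):
  seg 1: left by d2 = 6/5 → (-6/5, 0)
  seg 2: up by d6 = 21 → (-6/5, 21)
  seg 3: left by d8 = 217/15 → (-47/3, 21)
  seg 4: up by d6 = 21 → (-47/3, 42)
  seg 5: left by d1 = 1 → (-50/3, 42)
  seg 6: down by d7 = 8/15 → (-50/3, 622/15)
  seg 7: right by d2 = 6/5 → (-232/15, 622/15)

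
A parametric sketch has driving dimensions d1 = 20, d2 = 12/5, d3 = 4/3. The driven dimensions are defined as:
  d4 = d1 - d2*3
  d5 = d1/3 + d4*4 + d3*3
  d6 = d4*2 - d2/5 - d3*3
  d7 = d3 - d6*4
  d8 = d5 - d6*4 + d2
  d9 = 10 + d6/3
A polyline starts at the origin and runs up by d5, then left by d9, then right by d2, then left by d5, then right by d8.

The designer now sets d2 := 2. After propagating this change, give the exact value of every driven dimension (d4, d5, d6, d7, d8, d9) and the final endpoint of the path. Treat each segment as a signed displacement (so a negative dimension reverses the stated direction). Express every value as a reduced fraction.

Apply edit: d2 := 2
  d4 = d1 - d2*3 = 14
  d5 = d1/3 + d4*4 + d3*3 = 200/3
  d6 = d4*2 - d2/5 - d3*3 = 118/5
  d7 = d3 - d6*4 = -1396/15
  d8 = d5 - d6*4 + d2 = -386/15
  d9 = 10 + d6/3 = 268/15
Walk from origin (0, 0):
  seg 1: up by d5 = 200/3 → (0, 200/3)
  seg 2: left by d9 = 268/15 → (-268/15, 200/3)
  seg 3: right by d2 = 2 → (-238/15, 200/3)
  seg 4: left by d5 = 200/3 → (-1238/15, 200/3)
  seg 5: right by d8 = -386/15 → (-1624/15, 200/3)

d4 = 14
d5 = 200/3
d6 = 118/5
d7 = -1396/15
d8 = -386/15
d9 = 268/15
endpoint = (-1624/15, 200/3)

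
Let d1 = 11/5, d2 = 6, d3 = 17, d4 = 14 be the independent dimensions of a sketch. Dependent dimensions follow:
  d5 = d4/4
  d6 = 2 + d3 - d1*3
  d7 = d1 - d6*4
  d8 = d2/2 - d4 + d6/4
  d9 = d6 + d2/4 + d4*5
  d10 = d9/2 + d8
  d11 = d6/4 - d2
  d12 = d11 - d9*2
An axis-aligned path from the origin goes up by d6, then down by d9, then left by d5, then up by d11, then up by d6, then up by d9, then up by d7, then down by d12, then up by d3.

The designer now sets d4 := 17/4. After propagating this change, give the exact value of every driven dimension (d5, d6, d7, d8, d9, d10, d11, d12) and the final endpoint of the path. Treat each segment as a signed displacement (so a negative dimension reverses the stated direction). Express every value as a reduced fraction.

Apply edit: d4 := 17/4
  d5 = d4/4 = 17/16
  d6 = 2 + d3 - d1*3 = 62/5
  d7 = d1 - d6*4 = -237/5
  d8 = d2/2 - d4 + d6/4 = 37/20
  d9 = d6 + d2/4 + d4*5 = 703/20
  d10 = d9/2 + d8 = 777/40
  d11 = d6/4 - d2 = -29/10
  d12 = d11 - d9*2 = -366/5
Walk from origin (0, 0):
  seg 1: up by d6 = 62/5 → (0, 62/5)
  seg 2: down by d9 = 703/20 → (0, -91/4)
  seg 3: left by d5 = 17/16 → (-17/16, -91/4)
  seg 4: up by d11 = -29/10 → (-17/16, -513/20)
  seg 5: up by d6 = 62/5 → (-17/16, -53/4)
  seg 6: up by d9 = 703/20 → (-17/16, 219/10)
  seg 7: up by d7 = -237/5 → (-17/16, -51/2)
  seg 8: down by d12 = -366/5 → (-17/16, 477/10)
  seg 9: up by d3 = 17 → (-17/16, 647/10)

d5 = 17/16
d6 = 62/5
d7 = -237/5
d8 = 37/20
d9 = 703/20
d10 = 777/40
d11 = -29/10
d12 = -366/5
endpoint = (-17/16, 647/10)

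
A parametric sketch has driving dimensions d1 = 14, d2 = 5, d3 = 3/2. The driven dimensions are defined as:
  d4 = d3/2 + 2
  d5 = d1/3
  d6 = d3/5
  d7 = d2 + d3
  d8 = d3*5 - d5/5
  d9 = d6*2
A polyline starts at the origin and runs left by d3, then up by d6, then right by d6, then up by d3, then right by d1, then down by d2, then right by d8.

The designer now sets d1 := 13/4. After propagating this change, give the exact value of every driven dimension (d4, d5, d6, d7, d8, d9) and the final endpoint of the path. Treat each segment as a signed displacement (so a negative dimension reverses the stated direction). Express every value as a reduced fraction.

d4 = 11/4
d5 = 13/12
d6 = 3/10
d7 = 13/2
d8 = 437/60
d9 = 3/5
endpoint = (28/3, -16/5)

Apply edit: d1 := 13/4
  d4 = d3/2 + 2 = 11/4
  d5 = d1/3 = 13/12
  d6 = d3/5 = 3/10
  d7 = d2 + d3 = 13/2
  d8 = d3*5 - d5/5 = 437/60
  d9 = d6*2 = 3/5
Walk from origin (0, 0):
  seg 1: left by d3 = 3/2 → (-3/2, 0)
  seg 2: up by d6 = 3/10 → (-3/2, 3/10)
  seg 3: right by d6 = 3/10 → (-6/5, 3/10)
  seg 4: up by d3 = 3/2 → (-6/5, 9/5)
  seg 5: right by d1 = 13/4 → (41/20, 9/5)
  seg 6: down by d2 = 5 → (41/20, -16/5)
  seg 7: right by d8 = 437/60 → (28/3, -16/5)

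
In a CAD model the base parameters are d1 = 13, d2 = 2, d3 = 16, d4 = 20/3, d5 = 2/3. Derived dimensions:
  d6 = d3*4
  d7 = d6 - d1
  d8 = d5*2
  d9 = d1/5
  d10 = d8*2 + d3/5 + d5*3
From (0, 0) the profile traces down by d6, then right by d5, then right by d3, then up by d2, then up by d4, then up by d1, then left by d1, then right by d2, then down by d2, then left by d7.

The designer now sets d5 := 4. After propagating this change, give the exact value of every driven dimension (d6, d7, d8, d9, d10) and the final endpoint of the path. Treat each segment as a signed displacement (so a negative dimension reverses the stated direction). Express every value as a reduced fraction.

d6 = 64
d7 = 51
d8 = 8
d9 = 13/5
d10 = 156/5
endpoint = (-42, -133/3)

Apply edit: d5 := 4
  d6 = d3*4 = 64
  d7 = d6 - d1 = 51
  d8 = d5*2 = 8
  d9 = d1/5 = 13/5
  d10 = d8*2 + d3/5 + d5*3 = 156/5
Walk from origin (0, 0):
  seg 1: down by d6 = 64 → (0, -64)
  seg 2: right by d5 = 4 → (4, -64)
  seg 3: right by d3 = 16 → (20, -64)
  seg 4: up by d2 = 2 → (20, -62)
  seg 5: up by d4 = 20/3 → (20, -166/3)
  seg 6: up by d1 = 13 → (20, -127/3)
  seg 7: left by d1 = 13 → (7, -127/3)
  seg 8: right by d2 = 2 → (9, -127/3)
  seg 9: down by d2 = 2 → (9, -133/3)
  seg 10: left by d7 = 51 → (-42, -133/3)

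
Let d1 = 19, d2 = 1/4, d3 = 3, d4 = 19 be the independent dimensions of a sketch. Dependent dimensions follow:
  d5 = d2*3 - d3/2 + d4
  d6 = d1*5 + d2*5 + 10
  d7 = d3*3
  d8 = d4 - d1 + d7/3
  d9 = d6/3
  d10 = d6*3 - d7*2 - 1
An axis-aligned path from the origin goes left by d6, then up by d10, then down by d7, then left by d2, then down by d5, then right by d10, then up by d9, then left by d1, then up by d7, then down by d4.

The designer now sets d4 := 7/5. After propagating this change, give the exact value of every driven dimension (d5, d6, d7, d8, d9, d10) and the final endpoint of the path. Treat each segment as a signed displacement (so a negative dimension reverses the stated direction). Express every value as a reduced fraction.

d5 = 13/20
d6 = 425/4
d7 = 9
d8 = -73/5
d9 = 425/12
d10 = 1199/4
endpoint = (697/4, 19987/60)

Apply edit: d4 := 7/5
  d5 = d2*3 - d3/2 + d4 = 13/20
  d6 = d1*5 + d2*5 + 10 = 425/4
  d7 = d3*3 = 9
  d8 = d4 - d1 + d7/3 = -73/5
  d9 = d6/3 = 425/12
  d10 = d6*3 - d7*2 - 1 = 1199/4
Walk from origin (0, 0):
  seg 1: left by d6 = 425/4 → (-425/4, 0)
  seg 2: up by d10 = 1199/4 → (-425/4, 1199/4)
  seg 3: down by d7 = 9 → (-425/4, 1163/4)
  seg 4: left by d2 = 1/4 → (-213/2, 1163/4)
  seg 5: down by d5 = 13/20 → (-213/2, 2901/10)
  seg 6: right by d10 = 1199/4 → (773/4, 2901/10)
  seg 7: up by d9 = 425/12 → (773/4, 19531/60)
  seg 8: left by d1 = 19 → (697/4, 19531/60)
  seg 9: up by d7 = 9 → (697/4, 20071/60)
  seg 10: down by d4 = 7/5 → (697/4, 19987/60)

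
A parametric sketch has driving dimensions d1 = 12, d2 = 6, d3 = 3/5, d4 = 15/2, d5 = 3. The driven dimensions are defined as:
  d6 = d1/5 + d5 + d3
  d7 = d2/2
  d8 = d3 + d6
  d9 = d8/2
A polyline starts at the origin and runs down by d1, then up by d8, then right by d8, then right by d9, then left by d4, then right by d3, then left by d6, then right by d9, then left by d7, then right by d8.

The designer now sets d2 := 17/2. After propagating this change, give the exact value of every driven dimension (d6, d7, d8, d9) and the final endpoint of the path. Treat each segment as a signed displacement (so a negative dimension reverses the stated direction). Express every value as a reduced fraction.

Apply edit: d2 := 17/2
  d6 = d1/5 + d5 + d3 = 6
  d7 = d2/2 = 17/4
  d8 = d3 + d6 = 33/5
  d9 = d8/2 = 33/10
Walk from origin (0, 0):
  seg 1: down by d1 = 12 → (0, -12)
  seg 2: up by d8 = 33/5 → (0, -27/5)
  seg 3: right by d8 = 33/5 → (33/5, -27/5)
  seg 4: right by d9 = 33/10 → (99/10, -27/5)
  seg 5: left by d4 = 15/2 → (12/5, -27/5)
  seg 6: right by d3 = 3/5 → (3, -27/5)
  seg 7: left by d6 = 6 → (-3, -27/5)
  seg 8: right by d9 = 33/10 → (3/10, -27/5)
  seg 9: left by d7 = 17/4 → (-79/20, -27/5)
  seg 10: right by d8 = 33/5 → (53/20, -27/5)

d6 = 6
d7 = 17/4
d8 = 33/5
d9 = 33/10
endpoint = (53/20, -27/5)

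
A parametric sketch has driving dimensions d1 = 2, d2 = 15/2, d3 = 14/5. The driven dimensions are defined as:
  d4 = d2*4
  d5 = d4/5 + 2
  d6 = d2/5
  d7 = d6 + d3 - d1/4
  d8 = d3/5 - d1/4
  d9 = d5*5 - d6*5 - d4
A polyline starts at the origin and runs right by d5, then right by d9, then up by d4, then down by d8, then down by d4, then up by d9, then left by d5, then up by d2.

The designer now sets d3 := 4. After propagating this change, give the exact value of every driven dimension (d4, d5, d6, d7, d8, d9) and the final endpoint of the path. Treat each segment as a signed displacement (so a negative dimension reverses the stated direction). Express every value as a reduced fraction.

d4 = 30
d5 = 8
d6 = 3/2
d7 = 5
d8 = 3/10
d9 = 5/2
endpoint = (5/2, 97/10)

Apply edit: d3 := 4
  d4 = d2*4 = 30
  d5 = d4/5 + 2 = 8
  d6 = d2/5 = 3/2
  d7 = d6 + d3 - d1/4 = 5
  d8 = d3/5 - d1/4 = 3/10
  d9 = d5*5 - d6*5 - d4 = 5/2
Walk from origin (0, 0):
  seg 1: right by d5 = 8 → (8, 0)
  seg 2: right by d9 = 5/2 → (21/2, 0)
  seg 3: up by d4 = 30 → (21/2, 30)
  seg 4: down by d8 = 3/10 → (21/2, 297/10)
  seg 5: down by d4 = 30 → (21/2, -3/10)
  seg 6: up by d9 = 5/2 → (21/2, 11/5)
  seg 7: left by d5 = 8 → (5/2, 11/5)
  seg 8: up by d2 = 15/2 → (5/2, 97/10)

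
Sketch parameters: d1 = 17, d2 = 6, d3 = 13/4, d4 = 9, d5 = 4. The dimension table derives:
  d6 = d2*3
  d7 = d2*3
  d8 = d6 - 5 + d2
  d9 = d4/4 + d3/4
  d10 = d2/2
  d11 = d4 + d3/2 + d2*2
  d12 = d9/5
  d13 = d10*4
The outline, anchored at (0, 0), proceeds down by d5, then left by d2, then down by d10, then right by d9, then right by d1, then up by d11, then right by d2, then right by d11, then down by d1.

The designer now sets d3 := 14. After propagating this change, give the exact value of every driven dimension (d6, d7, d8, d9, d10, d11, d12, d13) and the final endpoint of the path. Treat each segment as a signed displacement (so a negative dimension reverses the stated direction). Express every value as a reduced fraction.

d6 = 18
d7 = 18
d8 = 19
d9 = 23/4
d10 = 3
d11 = 28
d12 = 23/20
d13 = 12
endpoint = (203/4, 4)

Apply edit: d3 := 14
  d6 = d2*3 = 18
  d7 = d2*3 = 18
  d8 = d6 - 5 + d2 = 19
  d9 = d4/4 + d3/4 = 23/4
  d10 = d2/2 = 3
  d11 = d4 + d3/2 + d2*2 = 28
  d12 = d9/5 = 23/20
  d13 = d10*4 = 12
Walk from origin (0, 0):
  seg 1: down by d5 = 4 → (0, -4)
  seg 2: left by d2 = 6 → (-6, -4)
  seg 3: down by d10 = 3 → (-6, -7)
  seg 4: right by d9 = 23/4 → (-1/4, -7)
  seg 5: right by d1 = 17 → (67/4, -7)
  seg 6: up by d11 = 28 → (67/4, 21)
  seg 7: right by d2 = 6 → (91/4, 21)
  seg 8: right by d11 = 28 → (203/4, 21)
  seg 9: down by d1 = 17 → (203/4, 4)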